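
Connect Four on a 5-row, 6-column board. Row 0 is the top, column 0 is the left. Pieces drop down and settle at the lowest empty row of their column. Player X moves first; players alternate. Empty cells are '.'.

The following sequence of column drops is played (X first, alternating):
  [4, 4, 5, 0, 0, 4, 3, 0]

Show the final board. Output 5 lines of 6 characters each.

Answer: ......
......
O...O.
X...O.
O..XXX

Derivation:
Move 1: X drops in col 4, lands at row 4
Move 2: O drops in col 4, lands at row 3
Move 3: X drops in col 5, lands at row 4
Move 4: O drops in col 0, lands at row 4
Move 5: X drops in col 0, lands at row 3
Move 6: O drops in col 4, lands at row 2
Move 7: X drops in col 3, lands at row 4
Move 8: O drops in col 0, lands at row 2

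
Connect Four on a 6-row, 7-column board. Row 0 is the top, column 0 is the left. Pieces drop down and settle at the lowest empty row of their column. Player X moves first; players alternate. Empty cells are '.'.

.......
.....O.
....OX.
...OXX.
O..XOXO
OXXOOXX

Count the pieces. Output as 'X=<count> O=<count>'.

X=9 O=9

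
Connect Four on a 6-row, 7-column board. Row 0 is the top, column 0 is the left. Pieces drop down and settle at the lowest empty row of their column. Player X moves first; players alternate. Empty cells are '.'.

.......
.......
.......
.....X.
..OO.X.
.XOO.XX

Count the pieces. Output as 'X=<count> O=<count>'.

X=5 O=4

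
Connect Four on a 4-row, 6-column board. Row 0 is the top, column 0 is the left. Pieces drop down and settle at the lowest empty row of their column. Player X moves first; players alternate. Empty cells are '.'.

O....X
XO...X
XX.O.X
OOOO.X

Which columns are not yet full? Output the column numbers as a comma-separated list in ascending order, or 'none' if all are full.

Answer: 1,2,3,4

Derivation:
col 0: top cell = 'O' → FULL
col 1: top cell = '.' → open
col 2: top cell = '.' → open
col 3: top cell = '.' → open
col 4: top cell = '.' → open
col 5: top cell = 'X' → FULL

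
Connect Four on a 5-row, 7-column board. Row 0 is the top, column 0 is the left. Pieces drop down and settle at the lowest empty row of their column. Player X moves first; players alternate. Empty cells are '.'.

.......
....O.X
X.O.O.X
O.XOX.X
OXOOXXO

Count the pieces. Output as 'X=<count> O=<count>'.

X=9 O=9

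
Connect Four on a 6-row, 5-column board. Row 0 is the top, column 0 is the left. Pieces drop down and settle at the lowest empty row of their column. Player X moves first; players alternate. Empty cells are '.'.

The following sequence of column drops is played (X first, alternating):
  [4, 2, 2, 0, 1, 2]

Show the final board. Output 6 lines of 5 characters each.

Move 1: X drops in col 4, lands at row 5
Move 2: O drops in col 2, lands at row 5
Move 3: X drops in col 2, lands at row 4
Move 4: O drops in col 0, lands at row 5
Move 5: X drops in col 1, lands at row 5
Move 6: O drops in col 2, lands at row 3

Answer: .....
.....
.....
..O..
..X..
OXO.X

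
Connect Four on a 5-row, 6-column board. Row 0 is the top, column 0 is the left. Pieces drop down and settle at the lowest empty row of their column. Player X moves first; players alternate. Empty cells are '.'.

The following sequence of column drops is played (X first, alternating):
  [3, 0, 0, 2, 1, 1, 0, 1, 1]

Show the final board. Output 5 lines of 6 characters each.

Answer: ......
.X....
XO....
XO....
OXOX..

Derivation:
Move 1: X drops in col 3, lands at row 4
Move 2: O drops in col 0, lands at row 4
Move 3: X drops in col 0, lands at row 3
Move 4: O drops in col 2, lands at row 4
Move 5: X drops in col 1, lands at row 4
Move 6: O drops in col 1, lands at row 3
Move 7: X drops in col 0, lands at row 2
Move 8: O drops in col 1, lands at row 2
Move 9: X drops in col 1, lands at row 1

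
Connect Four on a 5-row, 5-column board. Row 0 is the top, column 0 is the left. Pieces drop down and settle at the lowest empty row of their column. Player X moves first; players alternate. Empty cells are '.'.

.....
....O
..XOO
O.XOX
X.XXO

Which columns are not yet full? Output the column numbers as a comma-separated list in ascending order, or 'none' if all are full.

col 0: top cell = '.' → open
col 1: top cell = '.' → open
col 2: top cell = '.' → open
col 3: top cell = '.' → open
col 4: top cell = '.' → open

Answer: 0,1,2,3,4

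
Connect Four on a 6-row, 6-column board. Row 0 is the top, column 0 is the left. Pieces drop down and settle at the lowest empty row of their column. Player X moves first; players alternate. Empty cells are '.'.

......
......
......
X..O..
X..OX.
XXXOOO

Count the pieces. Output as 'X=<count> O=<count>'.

X=6 O=5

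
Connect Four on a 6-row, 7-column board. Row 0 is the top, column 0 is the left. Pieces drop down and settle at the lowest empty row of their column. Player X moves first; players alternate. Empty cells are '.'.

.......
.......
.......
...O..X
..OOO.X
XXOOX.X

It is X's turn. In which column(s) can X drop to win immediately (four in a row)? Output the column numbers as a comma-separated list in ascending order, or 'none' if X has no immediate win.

col 0: drop X → no win
col 1: drop X → no win
col 2: drop X → no win
col 3: drop X → no win
col 4: drop X → no win
col 5: drop X → no win
col 6: drop X → WIN!

Answer: 6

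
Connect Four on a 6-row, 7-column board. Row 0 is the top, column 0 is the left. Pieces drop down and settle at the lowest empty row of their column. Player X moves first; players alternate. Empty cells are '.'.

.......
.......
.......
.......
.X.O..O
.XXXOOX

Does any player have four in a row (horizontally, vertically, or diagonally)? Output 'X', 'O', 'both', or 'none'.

none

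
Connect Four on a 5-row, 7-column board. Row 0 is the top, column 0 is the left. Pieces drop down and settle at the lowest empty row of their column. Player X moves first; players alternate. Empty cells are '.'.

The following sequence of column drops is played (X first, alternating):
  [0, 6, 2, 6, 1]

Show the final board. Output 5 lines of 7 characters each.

Answer: .......
.......
.......
......O
XXX...O

Derivation:
Move 1: X drops in col 0, lands at row 4
Move 2: O drops in col 6, lands at row 4
Move 3: X drops in col 2, lands at row 4
Move 4: O drops in col 6, lands at row 3
Move 5: X drops in col 1, lands at row 4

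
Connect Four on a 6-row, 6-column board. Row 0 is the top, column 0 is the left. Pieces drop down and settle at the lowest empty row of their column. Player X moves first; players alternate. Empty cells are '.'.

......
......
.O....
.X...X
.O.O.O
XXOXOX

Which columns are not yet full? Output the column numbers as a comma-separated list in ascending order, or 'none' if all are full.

col 0: top cell = '.' → open
col 1: top cell = '.' → open
col 2: top cell = '.' → open
col 3: top cell = '.' → open
col 4: top cell = '.' → open
col 5: top cell = '.' → open

Answer: 0,1,2,3,4,5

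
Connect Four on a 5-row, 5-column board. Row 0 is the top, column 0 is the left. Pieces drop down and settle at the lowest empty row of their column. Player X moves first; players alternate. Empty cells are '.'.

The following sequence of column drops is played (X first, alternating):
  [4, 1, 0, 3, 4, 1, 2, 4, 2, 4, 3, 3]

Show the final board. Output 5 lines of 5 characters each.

Answer: .....
....O
...OO
.OXXX
XOXOX

Derivation:
Move 1: X drops in col 4, lands at row 4
Move 2: O drops in col 1, lands at row 4
Move 3: X drops in col 0, lands at row 4
Move 4: O drops in col 3, lands at row 4
Move 5: X drops in col 4, lands at row 3
Move 6: O drops in col 1, lands at row 3
Move 7: X drops in col 2, lands at row 4
Move 8: O drops in col 4, lands at row 2
Move 9: X drops in col 2, lands at row 3
Move 10: O drops in col 4, lands at row 1
Move 11: X drops in col 3, lands at row 3
Move 12: O drops in col 3, lands at row 2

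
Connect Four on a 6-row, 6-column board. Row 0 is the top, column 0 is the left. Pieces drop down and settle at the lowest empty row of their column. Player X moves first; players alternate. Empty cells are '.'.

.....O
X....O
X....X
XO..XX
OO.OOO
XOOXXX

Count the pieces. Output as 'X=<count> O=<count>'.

X=10 O=10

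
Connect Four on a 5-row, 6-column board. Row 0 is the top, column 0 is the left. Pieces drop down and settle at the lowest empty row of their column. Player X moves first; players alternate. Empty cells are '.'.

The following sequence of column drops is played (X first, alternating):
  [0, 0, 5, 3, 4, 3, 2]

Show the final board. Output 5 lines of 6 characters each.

Answer: ......
......
......
O..O..
X.XOXX

Derivation:
Move 1: X drops in col 0, lands at row 4
Move 2: O drops in col 0, lands at row 3
Move 3: X drops in col 5, lands at row 4
Move 4: O drops in col 3, lands at row 4
Move 5: X drops in col 4, lands at row 4
Move 6: O drops in col 3, lands at row 3
Move 7: X drops in col 2, lands at row 4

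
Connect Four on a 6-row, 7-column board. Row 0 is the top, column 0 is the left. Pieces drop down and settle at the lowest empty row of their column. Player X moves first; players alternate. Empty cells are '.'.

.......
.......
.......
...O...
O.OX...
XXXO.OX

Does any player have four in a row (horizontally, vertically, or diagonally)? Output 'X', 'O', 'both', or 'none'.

none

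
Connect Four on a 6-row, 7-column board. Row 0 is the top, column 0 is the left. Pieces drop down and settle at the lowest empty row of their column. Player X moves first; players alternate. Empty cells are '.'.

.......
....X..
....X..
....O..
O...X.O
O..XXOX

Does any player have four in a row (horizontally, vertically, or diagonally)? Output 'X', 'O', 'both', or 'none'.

none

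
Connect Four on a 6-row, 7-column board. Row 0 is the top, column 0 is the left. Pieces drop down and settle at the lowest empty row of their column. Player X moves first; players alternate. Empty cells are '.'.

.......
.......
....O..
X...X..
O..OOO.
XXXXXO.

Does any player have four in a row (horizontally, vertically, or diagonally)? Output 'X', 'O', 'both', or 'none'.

X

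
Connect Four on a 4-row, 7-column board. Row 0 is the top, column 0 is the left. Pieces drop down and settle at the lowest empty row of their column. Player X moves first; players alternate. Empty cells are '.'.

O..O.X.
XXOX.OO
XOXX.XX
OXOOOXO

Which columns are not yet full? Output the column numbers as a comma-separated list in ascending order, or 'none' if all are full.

col 0: top cell = 'O' → FULL
col 1: top cell = '.' → open
col 2: top cell = '.' → open
col 3: top cell = 'O' → FULL
col 4: top cell = '.' → open
col 5: top cell = 'X' → FULL
col 6: top cell = '.' → open

Answer: 1,2,4,6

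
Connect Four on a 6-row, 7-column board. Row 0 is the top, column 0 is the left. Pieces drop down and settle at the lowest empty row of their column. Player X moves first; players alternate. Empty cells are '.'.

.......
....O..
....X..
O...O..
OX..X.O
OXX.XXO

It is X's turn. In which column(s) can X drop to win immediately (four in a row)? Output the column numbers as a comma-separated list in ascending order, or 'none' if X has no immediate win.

Answer: 3

Derivation:
col 0: drop X → no win
col 1: drop X → no win
col 2: drop X → no win
col 3: drop X → WIN!
col 4: drop X → no win
col 5: drop X → no win
col 6: drop X → no win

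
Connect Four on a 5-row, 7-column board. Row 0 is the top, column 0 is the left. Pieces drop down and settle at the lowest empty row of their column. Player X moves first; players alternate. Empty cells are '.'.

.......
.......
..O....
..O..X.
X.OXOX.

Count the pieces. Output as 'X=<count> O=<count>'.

X=4 O=4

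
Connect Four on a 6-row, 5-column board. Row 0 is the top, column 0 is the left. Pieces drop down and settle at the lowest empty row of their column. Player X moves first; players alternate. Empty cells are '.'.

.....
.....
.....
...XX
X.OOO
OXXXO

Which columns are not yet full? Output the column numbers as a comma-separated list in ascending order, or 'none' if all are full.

col 0: top cell = '.' → open
col 1: top cell = '.' → open
col 2: top cell = '.' → open
col 3: top cell = '.' → open
col 4: top cell = '.' → open

Answer: 0,1,2,3,4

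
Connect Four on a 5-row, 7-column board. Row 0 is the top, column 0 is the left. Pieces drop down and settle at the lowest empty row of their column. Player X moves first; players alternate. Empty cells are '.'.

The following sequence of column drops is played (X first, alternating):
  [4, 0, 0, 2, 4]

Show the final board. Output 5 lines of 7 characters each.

Move 1: X drops in col 4, lands at row 4
Move 2: O drops in col 0, lands at row 4
Move 3: X drops in col 0, lands at row 3
Move 4: O drops in col 2, lands at row 4
Move 5: X drops in col 4, lands at row 3

Answer: .......
.......
.......
X...X..
O.O.X..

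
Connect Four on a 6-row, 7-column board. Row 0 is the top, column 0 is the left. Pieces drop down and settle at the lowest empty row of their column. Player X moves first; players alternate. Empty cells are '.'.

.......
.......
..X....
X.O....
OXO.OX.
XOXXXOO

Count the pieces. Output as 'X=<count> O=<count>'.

X=8 O=7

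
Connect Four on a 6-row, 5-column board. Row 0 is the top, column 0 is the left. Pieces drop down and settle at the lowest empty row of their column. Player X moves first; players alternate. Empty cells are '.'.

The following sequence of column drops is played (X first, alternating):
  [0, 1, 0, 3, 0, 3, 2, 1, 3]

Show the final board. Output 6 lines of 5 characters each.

Move 1: X drops in col 0, lands at row 5
Move 2: O drops in col 1, lands at row 5
Move 3: X drops in col 0, lands at row 4
Move 4: O drops in col 3, lands at row 5
Move 5: X drops in col 0, lands at row 3
Move 6: O drops in col 3, lands at row 4
Move 7: X drops in col 2, lands at row 5
Move 8: O drops in col 1, lands at row 4
Move 9: X drops in col 3, lands at row 3

Answer: .....
.....
.....
X..X.
XO.O.
XOXO.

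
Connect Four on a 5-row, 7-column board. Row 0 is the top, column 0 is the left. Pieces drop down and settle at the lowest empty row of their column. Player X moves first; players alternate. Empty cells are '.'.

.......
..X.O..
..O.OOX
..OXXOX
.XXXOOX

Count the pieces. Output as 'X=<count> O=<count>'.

X=9 O=8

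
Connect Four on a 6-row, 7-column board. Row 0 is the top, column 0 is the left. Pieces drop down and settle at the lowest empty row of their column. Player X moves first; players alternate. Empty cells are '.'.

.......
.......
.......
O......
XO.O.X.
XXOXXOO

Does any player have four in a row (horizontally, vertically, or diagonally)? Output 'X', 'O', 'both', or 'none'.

none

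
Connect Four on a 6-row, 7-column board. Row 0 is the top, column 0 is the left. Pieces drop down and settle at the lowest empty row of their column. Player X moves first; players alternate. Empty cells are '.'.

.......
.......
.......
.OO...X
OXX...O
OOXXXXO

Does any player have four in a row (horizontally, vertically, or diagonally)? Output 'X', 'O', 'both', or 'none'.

X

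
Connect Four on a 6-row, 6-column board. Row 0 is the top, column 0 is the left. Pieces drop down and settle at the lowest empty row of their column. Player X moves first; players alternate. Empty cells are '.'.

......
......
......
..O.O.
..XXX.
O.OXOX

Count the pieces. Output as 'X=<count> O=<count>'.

X=5 O=5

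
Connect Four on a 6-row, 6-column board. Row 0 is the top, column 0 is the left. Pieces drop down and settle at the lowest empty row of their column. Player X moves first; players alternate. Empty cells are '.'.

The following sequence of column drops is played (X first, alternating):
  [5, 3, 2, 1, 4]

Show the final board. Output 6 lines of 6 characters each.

Move 1: X drops in col 5, lands at row 5
Move 2: O drops in col 3, lands at row 5
Move 3: X drops in col 2, lands at row 5
Move 4: O drops in col 1, lands at row 5
Move 5: X drops in col 4, lands at row 5

Answer: ......
......
......
......
......
.OXOXX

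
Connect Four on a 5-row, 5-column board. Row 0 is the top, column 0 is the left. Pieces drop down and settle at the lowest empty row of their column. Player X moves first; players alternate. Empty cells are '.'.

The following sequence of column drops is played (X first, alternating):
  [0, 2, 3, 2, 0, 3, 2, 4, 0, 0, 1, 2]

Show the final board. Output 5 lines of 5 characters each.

Move 1: X drops in col 0, lands at row 4
Move 2: O drops in col 2, lands at row 4
Move 3: X drops in col 3, lands at row 4
Move 4: O drops in col 2, lands at row 3
Move 5: X drops in col 0, lands at row 3
Move 6: O drops in col 3, lands at row 3
Move 7: X drops in col 2, lands at row 2
Move 8: O drops in col 4, lands at row 4
Move 9: X drops in col 0, lands at row 2
Move 10: O drops in col 0, lands at row 1
Move 11: X drops in col 1, lands at row 4
Move 12: O drops in col 2, lands at row 1

Answer: .....
O.O..
X.X..
X.OO.
XXOXO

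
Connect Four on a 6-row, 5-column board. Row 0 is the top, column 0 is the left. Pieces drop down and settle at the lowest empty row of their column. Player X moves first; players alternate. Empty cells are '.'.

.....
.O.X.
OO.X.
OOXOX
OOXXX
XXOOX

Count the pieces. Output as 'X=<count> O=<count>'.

X=10 O=10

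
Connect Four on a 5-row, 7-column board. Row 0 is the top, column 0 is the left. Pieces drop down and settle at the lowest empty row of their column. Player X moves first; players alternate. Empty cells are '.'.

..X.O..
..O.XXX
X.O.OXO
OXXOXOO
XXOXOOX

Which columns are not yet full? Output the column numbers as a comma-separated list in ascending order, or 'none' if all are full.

Answer: 0,1,3,5,6

Derivation:
col 0: top cell = '.' → open
col 1: top cell = '.' → open
col 2: top cell = 'X' → FULL
col 3: top cell = '.' → open
col 4: top cell = 'O' → FULL
col 5: top cell = '.' → open
col 6: top cell = '.' → open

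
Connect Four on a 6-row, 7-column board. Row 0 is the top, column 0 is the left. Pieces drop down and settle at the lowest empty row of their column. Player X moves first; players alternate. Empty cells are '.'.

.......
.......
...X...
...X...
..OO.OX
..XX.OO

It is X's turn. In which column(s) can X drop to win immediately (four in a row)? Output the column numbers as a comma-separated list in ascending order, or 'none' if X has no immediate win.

col 0: drop X → no win
col 1: drop X → no win
col 2: drop X → no win
col 3: drop X → no win
col 4: drop X → no win
col 5: drop X → no win
col 6: drop X → no win

Answer: none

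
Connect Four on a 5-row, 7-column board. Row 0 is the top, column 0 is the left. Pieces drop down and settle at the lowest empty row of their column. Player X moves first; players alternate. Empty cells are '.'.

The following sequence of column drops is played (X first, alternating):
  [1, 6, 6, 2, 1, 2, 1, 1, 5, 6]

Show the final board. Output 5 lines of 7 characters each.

Move 1: X drops in col 1, lands at row 4
Move 2: O drops in col 6, lands at row 4
Move 3: X drops in col 6, lands at row 3
Move 4: O drops in col 2, lands at row 4
Move 5: X drops in col 1, lands at row 3
Move 6: O drops in col 2, lands at row 3
Move 7: X drops in col 1, lands at row 2
Move 8: O drops in col 1, lands at row 1
Move 9: X drops in col 5, lands at row 4
Move 10: O drops in col 6, lands at row 2

Answer: .......
.O.....
.X....O
.XO...X
.XO..XO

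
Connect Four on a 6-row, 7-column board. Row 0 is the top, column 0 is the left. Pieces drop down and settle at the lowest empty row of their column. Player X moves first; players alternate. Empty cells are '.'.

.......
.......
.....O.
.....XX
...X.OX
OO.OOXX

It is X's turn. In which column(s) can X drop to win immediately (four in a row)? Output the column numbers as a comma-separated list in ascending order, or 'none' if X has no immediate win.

col 0: drop X → no win
col 1: drop X → no win
col 2: drop X → no win
col 3: drop X → no win
col 4: drop X → no win
col 5: drop X → no win
col 6: drop X → WIN!

Answer: 6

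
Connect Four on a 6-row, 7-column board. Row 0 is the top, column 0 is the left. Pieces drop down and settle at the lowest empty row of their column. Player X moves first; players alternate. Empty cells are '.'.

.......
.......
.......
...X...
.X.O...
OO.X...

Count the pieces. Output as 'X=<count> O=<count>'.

X=3 O=3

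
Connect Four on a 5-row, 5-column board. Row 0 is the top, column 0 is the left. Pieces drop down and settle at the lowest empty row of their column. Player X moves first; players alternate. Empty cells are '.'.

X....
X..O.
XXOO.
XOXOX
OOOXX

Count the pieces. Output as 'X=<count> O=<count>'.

X=9 O=8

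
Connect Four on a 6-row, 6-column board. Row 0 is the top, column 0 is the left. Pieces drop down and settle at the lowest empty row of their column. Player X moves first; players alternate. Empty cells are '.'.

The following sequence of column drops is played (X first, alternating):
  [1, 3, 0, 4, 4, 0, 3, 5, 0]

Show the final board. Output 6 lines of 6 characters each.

Move 1: X drops in col 1, lands at row 5
Move 2: O drops in col 3, lands at row 5
Move 3: X drops in col 0, lands at row 5
Move 4: O drops in col 4, lands at row 5
Move 5: X drops in col 4, lands at row 4
Move 6: O drops in col 0, lands at row 4
Move 7: X drops in col 3, lands at row 4
Move 8: O drops in col 5, lands at row 5
Move 9: X drops in col 0, lands at row 3

Answer: ......
......
......
X.....
O..XX.
XX.OOO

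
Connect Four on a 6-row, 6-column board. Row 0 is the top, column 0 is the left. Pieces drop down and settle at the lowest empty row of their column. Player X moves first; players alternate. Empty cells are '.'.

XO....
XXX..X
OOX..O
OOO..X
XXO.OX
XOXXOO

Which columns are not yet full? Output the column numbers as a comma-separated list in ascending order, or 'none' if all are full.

Answer: 2,3,4,5

Derivation:
col 0: top cell = 'X' → FULL
col 1: top cell = 'O' → FULL
col 2: top cell = '.' → open
col 3: top cell = '.' → open
col 4: top cell = '.' → open
col 5: top cell = '.' → open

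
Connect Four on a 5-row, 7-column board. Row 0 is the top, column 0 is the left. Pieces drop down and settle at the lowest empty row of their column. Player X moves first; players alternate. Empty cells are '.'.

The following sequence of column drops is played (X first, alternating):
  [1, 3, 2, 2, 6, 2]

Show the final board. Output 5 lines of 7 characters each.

Move 1: X drops in col 1, lands at row 4
Move 2: O drops in col 3, lands at row 4
Move 3: X drops in col 2, lands at row 4
Move 4: O drops in col 2, lands at row 3
Move 5: X drops in col 6, lands at row 4
Move 6: O drops in col 2, lands at row 2

Answer: .......
.......
..O....
..O....
.XXO..X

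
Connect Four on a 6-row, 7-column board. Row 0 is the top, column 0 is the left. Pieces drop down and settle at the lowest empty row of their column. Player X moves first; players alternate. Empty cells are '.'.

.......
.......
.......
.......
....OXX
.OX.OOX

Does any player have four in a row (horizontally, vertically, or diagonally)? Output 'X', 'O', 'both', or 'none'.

none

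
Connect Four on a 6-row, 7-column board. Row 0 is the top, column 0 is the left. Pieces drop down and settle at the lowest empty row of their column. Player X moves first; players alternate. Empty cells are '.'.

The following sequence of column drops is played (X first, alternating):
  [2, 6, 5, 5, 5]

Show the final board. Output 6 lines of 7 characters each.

Move 1: X drops in col 2, lands at row 5
Move 2: O drops in col 6, lands at row 5
Move 3: X drops in col 5, lands at row 5
Move 4: O drops in col 5, lands at row 4
Move 5: X drops in col 5, lands at row 3

Answer: .......
.......
.......
.....X.
.....O.
..X..XO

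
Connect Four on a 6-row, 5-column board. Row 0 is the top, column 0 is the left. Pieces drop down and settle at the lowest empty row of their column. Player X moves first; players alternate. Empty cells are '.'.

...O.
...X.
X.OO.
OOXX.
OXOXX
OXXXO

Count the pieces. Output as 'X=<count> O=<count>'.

X=10 O=9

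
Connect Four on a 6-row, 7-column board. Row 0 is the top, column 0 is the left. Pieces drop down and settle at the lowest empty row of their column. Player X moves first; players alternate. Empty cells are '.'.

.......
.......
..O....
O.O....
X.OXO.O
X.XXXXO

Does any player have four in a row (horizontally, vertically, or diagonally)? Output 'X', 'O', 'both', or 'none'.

X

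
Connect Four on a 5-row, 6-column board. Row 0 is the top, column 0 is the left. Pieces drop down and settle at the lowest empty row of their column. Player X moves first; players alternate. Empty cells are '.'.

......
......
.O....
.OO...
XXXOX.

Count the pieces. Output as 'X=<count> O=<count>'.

X=4 O=4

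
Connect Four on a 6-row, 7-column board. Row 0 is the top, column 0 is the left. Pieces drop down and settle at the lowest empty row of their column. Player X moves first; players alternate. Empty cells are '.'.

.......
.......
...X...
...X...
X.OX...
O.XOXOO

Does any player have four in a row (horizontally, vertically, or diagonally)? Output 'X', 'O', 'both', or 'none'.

none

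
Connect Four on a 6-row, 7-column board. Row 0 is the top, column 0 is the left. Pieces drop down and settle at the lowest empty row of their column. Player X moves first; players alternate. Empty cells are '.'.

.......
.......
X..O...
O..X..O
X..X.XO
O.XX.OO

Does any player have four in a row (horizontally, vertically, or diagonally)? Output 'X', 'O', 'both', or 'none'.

none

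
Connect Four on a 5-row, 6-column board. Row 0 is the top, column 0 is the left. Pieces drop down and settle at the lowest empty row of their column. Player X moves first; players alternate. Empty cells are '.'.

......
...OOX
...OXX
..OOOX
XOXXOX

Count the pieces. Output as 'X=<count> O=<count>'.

X=8 O=8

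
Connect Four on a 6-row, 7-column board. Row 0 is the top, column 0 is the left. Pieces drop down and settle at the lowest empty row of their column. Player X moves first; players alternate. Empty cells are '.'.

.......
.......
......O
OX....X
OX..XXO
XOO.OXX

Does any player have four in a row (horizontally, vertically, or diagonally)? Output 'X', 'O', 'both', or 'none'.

none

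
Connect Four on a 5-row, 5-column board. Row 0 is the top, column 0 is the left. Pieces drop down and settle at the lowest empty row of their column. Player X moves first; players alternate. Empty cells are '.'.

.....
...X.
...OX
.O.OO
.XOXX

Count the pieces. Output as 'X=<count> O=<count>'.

X=5 O=5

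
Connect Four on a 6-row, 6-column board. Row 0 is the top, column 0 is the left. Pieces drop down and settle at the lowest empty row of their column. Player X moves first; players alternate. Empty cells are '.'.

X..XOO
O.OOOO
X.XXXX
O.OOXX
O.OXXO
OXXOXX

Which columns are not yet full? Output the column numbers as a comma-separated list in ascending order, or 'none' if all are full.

Answer: 1,2

Derivation:
col 0: top cell = 'X' → FULL
col 1: top cell = '.' → open
col 2: top cell = '.' → open
col 3: top cell = 'X' → FULL
col 4: top cell = 'O' → FULL
col 5: top cell = 'O' → FULL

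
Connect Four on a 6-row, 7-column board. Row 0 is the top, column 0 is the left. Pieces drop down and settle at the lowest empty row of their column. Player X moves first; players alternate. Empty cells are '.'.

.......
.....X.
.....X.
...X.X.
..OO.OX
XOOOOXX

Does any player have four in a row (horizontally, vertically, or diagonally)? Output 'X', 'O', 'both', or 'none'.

O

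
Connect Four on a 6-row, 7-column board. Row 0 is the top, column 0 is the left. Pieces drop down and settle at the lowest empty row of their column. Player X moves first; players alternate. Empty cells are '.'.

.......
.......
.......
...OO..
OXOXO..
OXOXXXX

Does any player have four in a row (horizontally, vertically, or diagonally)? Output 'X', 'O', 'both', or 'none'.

X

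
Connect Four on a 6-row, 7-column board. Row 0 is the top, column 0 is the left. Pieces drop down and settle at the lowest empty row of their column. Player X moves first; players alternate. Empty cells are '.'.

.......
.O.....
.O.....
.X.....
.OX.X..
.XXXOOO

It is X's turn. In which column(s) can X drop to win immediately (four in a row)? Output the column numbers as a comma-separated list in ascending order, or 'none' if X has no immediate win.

col 0: drop X → WIN!
col 1: drop X → no win
col 2: drop X → no win
col 3: drop X → no win
col 4: drop X → no win
col 5: drop X → no win
col 6: drop X → no win

Answer: 0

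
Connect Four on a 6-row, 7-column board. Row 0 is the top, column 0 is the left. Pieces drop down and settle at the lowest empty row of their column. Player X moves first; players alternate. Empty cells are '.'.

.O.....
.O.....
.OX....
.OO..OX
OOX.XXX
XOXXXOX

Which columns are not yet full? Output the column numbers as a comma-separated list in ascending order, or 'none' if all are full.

col 0: top cell = '.' → open
col 1: top cell = 'O' → FULL
col 2: top cell = '.' → open
col 3: top cell = '.' → open
col 4: top cell = '.' → open
col 5: top cell = '.' → open
col 6: top cell = '.' → open

Answer: 0,2,3,4,5,6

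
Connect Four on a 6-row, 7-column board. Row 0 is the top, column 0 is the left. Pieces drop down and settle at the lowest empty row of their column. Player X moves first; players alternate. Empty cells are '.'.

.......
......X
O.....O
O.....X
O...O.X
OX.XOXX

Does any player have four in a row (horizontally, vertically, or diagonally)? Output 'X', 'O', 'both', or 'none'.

O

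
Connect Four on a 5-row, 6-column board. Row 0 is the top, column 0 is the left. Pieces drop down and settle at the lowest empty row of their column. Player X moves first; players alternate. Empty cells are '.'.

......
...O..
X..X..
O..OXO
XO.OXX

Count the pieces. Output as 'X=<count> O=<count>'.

X=6 O=6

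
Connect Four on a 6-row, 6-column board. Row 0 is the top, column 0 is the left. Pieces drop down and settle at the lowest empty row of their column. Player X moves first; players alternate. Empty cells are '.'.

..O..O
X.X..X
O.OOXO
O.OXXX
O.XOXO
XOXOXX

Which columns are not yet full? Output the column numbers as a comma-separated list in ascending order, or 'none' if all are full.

col 0: top cell = '.' → open
col 1: top cell = '.' → open
col 2: top cell = 'O' → FULL
col 3: top cell = '.' → open
col 4: top cell = '.' → open
col 5: top cell = 'O' → FULL

Answer: 0,1,3,4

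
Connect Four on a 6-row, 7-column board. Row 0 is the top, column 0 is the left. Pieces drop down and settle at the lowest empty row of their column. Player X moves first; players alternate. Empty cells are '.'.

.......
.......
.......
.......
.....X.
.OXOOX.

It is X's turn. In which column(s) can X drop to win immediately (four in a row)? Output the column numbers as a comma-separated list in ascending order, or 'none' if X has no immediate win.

Answer: none

Derivation:
col 0: drop X → no win
col 1: drop X → no win
col 2: drop X → no win
col 3: drop X → no win
col 4: drop X → no win
col 5: drop X → no win
col 6: drop X → no win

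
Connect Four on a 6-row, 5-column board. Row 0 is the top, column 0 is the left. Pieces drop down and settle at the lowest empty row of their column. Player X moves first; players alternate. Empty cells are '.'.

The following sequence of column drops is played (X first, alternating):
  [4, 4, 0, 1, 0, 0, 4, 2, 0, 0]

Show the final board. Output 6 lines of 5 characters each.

Answer: .....
O....
X....
O...X
X...O
XOO.X

Derivation:
Move 1: X drops in col 4, lands at row 5
Move 2: O drops in col 4, lands at row 4
Move 3: X drops in col 0, lands at row 5
Move 4: O drops in col 1, lands at row 5
Move 5: X drops in col 0, lands at row 4
Move 6: O drops in col 0, lands at row 3
Move 7: X drops in col 4, lands at row 3
Move 8: O drops in col 2, lands at row 5
Move 9: X drops in col 0, lands at row 2
Move 10: O drops in col 0, lands at row 1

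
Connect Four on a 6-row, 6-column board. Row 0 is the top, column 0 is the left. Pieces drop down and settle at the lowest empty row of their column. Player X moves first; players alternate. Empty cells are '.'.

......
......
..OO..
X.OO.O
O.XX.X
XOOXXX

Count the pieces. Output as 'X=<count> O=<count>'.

X=8 O=8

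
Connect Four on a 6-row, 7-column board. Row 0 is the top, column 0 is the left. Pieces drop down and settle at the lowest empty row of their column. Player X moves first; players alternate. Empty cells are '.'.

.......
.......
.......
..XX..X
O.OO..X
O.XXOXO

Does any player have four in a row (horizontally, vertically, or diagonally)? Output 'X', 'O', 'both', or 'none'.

none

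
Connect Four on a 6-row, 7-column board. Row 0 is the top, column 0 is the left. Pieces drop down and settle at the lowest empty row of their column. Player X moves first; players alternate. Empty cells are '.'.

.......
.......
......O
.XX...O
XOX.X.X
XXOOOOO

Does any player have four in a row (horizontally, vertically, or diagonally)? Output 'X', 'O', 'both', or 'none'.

O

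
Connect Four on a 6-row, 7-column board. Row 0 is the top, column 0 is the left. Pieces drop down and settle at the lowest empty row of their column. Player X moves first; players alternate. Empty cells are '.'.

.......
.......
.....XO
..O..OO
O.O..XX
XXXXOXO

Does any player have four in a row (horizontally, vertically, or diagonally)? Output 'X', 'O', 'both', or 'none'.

X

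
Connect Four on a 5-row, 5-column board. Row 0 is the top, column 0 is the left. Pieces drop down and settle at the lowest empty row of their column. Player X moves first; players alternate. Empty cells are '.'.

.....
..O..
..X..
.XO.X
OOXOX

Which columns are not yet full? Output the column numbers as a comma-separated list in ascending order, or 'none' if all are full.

col 0: top cell = '.' → open
col 1: top cell = '.' → open
col 2: top cell = '.' → open
col 3: top cell = '.' → open
col 4: top cell = '.' → open

Answer: 0,1,2,3,4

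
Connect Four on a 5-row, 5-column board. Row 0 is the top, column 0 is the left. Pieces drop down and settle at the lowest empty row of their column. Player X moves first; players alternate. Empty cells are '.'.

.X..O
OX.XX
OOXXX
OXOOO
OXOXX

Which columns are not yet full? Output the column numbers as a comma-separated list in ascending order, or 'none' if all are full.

Answer: 0,2,3

Derivation:
col 0: top cell = '.' → open
col 1: top cell = 'X' → FULL
col 2: top cell = '.' → open
col 3: top cell = '.' → open
col 4: top cell = 'O' → FULL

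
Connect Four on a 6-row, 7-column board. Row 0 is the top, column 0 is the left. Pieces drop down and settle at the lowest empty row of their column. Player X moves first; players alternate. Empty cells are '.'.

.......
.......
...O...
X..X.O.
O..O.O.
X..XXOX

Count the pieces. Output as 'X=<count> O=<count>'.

X=6 O=6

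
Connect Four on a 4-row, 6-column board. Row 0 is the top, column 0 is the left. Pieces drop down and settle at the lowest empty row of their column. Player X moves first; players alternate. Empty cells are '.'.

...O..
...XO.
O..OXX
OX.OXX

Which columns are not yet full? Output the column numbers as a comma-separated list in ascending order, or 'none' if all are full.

col 0: top cell = '.' → open
col 1: top cell = '.' → open
col 2: top cell = '.' → open
col 3: top cell = 'O' → FULL
col 4: top cell = '.' → open
col 5: top cell = '.' → open

Answer: 0,1,2,4,5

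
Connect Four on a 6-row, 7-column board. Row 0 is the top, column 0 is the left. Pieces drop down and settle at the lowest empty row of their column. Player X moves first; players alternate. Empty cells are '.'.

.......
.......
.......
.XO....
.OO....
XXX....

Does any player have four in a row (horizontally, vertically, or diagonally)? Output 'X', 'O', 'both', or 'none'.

none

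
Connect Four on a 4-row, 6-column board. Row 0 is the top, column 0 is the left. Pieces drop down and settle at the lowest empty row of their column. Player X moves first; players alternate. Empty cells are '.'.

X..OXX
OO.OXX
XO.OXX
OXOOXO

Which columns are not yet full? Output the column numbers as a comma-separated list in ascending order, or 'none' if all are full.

col 0: top cell = 'X' → FULL
col 1: top cell = '.' → open
col 2: top cell = '.' → open
col 3: top cell = 'O' → FULL
col 4: top cell = 'X' → FULL
col 5: top cell = 'X' → FULL

Answer: 1,2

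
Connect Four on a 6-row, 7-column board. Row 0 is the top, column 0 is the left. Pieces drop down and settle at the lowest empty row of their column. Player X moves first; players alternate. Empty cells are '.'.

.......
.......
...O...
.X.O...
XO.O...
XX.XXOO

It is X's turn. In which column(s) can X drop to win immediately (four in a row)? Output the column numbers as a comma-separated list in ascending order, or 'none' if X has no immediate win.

Answer: 2

Derivation:
col 0: drop X → no win
col 1: drop X → no win
col 2: drop X → WIN!
col 3: drop X → no win
col 4: drop X → no win
col 5: drop X → no win
col 6: drop X → no win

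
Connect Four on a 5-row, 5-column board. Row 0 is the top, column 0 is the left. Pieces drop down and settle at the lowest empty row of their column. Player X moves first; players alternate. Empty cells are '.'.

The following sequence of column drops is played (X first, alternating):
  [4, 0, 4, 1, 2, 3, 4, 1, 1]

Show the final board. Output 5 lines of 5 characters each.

Answer: .....
.....
.X..X
.O..X
OOXOX

Derivation:
Move 1: X drops in col 4, lands at row 4
Move 2: O drops in col 0, lands at row 4
Move 3: X drops in col 4, lands at row 3
Move 4: O drops in col 1, lands at row 4
Move 5: X drops in col 2, lands at row 4
Move 6: O drops in col 3, lands at row 4
Move 7: X drops in col 4, lands at row 2
Move 8: O drops in col 1, lands at row 3
Move 9: X drops in col 1, lands at row 2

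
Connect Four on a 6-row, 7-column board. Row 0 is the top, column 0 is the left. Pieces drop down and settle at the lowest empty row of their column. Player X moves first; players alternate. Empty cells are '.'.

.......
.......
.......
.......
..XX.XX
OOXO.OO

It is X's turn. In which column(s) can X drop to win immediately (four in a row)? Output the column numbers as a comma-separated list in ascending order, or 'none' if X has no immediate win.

Answer: none

Derivation:
col 0: drop X → no win
col 1: drop X → no win
col 2: drop X → no win
col 3: drop X → no win
col 4: drop X → no win
col 5: drop X → no win
col 6: drop X → no win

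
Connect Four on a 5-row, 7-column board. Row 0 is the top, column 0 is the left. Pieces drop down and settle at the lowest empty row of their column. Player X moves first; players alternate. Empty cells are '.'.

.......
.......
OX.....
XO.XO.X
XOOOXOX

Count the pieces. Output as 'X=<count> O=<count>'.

X=7 O=7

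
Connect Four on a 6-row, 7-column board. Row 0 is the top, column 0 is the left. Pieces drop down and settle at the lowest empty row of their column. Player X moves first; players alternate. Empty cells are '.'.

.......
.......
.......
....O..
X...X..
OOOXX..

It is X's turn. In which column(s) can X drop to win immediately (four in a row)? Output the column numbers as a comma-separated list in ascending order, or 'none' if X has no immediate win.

Answer: none

Derivation:
col 0: drop X → no win
col 1: drop X → no win
col 2: drop X → no win
col 3: drop X → no win
col 4: drop X → no win
col 5: drop X → no win
col 6: drop X → no win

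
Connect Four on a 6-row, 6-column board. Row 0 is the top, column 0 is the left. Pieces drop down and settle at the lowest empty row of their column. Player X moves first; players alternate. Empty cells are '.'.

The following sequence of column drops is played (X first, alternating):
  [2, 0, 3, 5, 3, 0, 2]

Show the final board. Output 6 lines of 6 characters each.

Answer: ......
......
......
......
O.XX..
O.XX.O

Derivation:
Move 1: X drops in col 2, lands at row 5
Move 2: O drops in col 0, lands at row 5
Move 3: X drops in col 3, lands at row 5
Move 4: O drops in col 5, lands at row 5
Move 5: X drops in col 3, lands at row 4
Move 6: O drops in col 0, lands at row 4
Move 7: X drops in col 2, lands at row 4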